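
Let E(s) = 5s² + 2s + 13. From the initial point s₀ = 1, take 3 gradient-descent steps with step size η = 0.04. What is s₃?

E′(s) = 10s + 2
s₁ = 1 − 0.04·12 = 0.52
s₂ = 0.52 − 0.04·7.2 = 0.232
s₃ = 0.232 − 0.04·4.32 = 0.0592

0.0592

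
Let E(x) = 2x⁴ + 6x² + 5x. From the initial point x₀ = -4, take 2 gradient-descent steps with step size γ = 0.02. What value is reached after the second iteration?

E′(x) = 8x³ + 12x + 5
x₁ = -4 − 0.02·(-555) = 7.1
x₂ = 7.1 − 0.02·2953.488 = -51.96976

-51.96976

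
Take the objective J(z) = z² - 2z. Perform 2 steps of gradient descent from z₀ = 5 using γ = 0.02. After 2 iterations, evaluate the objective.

J′(z) = 2z - 2
Step 1: J′(5) = 8; z₁ = 5 − 0.02·8 = 4.84
Step 2: J′(4.84) = 7.68; z₂ = 4.84 − 0.02·7.68 = 4.6864
J(4.6864) = 12.58954496

12.58954496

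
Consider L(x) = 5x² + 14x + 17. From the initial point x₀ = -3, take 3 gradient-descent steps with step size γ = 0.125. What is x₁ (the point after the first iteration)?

-1

L′(x) = 10x + 14
x₁ = -3 − 0.125·(-16) = -1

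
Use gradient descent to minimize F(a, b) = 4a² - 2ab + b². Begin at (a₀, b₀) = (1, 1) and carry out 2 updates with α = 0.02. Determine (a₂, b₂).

∇F = (8a - 2b, -2a + 2b)
Step 1: at (1, 1), ∇F = (6, 0) → (1, 1) − 0.02·(6, 0) = (0.88, 1)
Step 2: at (0.88, 1), ∇F = (5.04, 0.24) → (0.88, 1) − 0.02·(5.04, 0.24) = (0.7792, 0.9952)

(0.7792, 0.9952)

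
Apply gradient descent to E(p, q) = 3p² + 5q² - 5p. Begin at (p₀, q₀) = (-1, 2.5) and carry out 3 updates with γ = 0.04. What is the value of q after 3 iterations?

∇E = (6p - 5, 10q)
(p₁, q₁) = (-1, 2.5) − 0.04·(-11, 25) = (-0.56, 1.5)
(p₂, q₂) = (-0.56, 1.5) − 0.04·(-8.36, 15) = (-0.2256, 0.9)
(p₃, q₃) = (-0.2256, 0.9) − 0.04·(-6.3536, 9) = (0.028544, 0.54)
q = 0.54

0.54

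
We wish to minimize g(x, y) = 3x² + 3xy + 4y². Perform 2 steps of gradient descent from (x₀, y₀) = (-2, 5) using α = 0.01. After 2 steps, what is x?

∇g = (6x + 3y, 3x + 8y)
Step 1: at (-2, 5), ∇g = (3, 34) → (-2, 5) − 0.01·(3, 34) = (-2.03, 4.66)
Step 2: at (-2.03, 4.66), ∇g = (1.8, 31.19) → (-2.03, 4.66) − 0.01·(1.8, 31.19) = (-2.048, 4.3481)
x = -2.048

-2.048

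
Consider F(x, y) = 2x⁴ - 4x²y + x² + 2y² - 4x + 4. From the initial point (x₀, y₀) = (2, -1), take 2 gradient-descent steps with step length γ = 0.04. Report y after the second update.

∇F = (8x³ - 8xy + 2x - 4, -4x² + 4y)
(x₁, y₁) = (2, -1) − 0.04·(80, -20) = (-1.2, -0.2)
(x₂, y₂) = (-1.2, -0.2) − 0.04·(-22.144, -6.56) = (-0.31424, 0.0624)
y = 0.0624

0.0624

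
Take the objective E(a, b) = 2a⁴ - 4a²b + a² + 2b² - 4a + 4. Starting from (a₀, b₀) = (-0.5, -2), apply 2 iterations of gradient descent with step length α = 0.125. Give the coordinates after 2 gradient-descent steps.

(-1.609375, 0.34375)

∇E = (8a³ - 8ab + 2a - 4, -4a² + 4b)
Step 1: at (-0.5, -2), ∇E = (-14, -9) → (-0.5, -2) − 0.125·(-14, -9) = (1.25, -0.875)
Step 2: at (1.25, -0.875), ∇E = (22.875, -9.75) → (1.25, -0.875) − 0.125·(22.875, -9.75) = (-1.609375, 0.34375)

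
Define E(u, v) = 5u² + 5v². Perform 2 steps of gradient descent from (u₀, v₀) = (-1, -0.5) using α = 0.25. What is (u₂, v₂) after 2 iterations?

∇E = (10u, 10v)
(u₁, v₁) = (-1, -0.5) − 0.25·(-10, -5) = (1.5, 0.75)
(u₂, v₂) = (1.5, 0.75) − 0.25·(15, 7.5) = (-2.25, -1.125)

(-2.25, -1.125)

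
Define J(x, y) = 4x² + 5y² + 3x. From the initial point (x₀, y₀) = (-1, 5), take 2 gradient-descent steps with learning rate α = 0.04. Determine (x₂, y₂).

∇J = (8x + 3, 10y)
(x₁, y₁) = (-1, 5) − 0.04·(-5, 50) = (-0.8, 3)
(x₂, y₂) = (-0.8, 3) − 0.04·(-3.4, 30) = (-0.664, 1.8)

(-0.664, 1.8)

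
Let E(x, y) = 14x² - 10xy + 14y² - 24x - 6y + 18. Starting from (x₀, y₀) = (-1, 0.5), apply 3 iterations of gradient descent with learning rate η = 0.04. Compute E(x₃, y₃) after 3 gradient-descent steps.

∇E = (28x - 10y - 24, -10x + 28y - 6)
(x₁, y₁) = (-1, 0.5) − 0.04·(-57, 18) = (1.28, -0.22)
(x₂, y₂) = (1.28, -0.22) − 0.04·(14.04, -24.96) = (0.7184, 0.7784)
(x₃, y₃) = (0.7184, 0.7784) − 0.04·(-11.6688, 8.6112) = (1.185152, 0.433952)
E(1.185152, 0.433952) = 4.110243612672

4.110243612672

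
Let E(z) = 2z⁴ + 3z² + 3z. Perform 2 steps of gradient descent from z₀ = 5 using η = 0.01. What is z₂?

7.07335496

E′(z) = 8z³ + 6z + 3
Step 1: E′(5) = 1033; z₁ = 5 − 0.01·1033 = -5.33
Step 2: E′(-5.33) = -1240.335496; z₂ = -5.33 − 0.01·(-1240.335496) = 7.07335496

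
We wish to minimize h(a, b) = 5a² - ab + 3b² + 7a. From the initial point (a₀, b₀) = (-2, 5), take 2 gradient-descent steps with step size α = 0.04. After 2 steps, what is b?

∇h = (10a - b + 7, -a + 6b)
Step 1: at (-2, 5), ∇h = (-18, 32) → (-2, 5) − 0.04·(-18, 32) = (-1.28, 3.72)
Step 2: at (-1.28, 3.72), ∇h = (-9.52, 23.6) → (-1.28, 3.72) − 0.04·(-9.52, 23.6) = (-0.8992, 2.776)
b = 2.776

2.776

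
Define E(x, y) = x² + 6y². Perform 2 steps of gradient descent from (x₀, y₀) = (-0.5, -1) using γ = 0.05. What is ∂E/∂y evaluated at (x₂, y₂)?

-1.92

∇E = (2x, 12y)
Step 1: at (-0.5, -1), ∇E = (-1, -12) → (-0.5, -1) − 0.05·(-1, -12) = (-0.45, -0.4)
Step 2: at (-0.45, -0.4), ∇E = (-0.9, -4.8) → (-0.45, -0.4) − 0.05·(-0.9, -4.8) = (-0.405, -0.16)
∂E/∂y at (-0.405, -0.16) = -1.92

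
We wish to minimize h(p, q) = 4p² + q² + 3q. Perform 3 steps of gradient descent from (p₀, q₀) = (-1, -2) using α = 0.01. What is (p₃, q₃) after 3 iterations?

∇h = (8p, 2q + 3)
(p₁, q₁) = (-1, -2) − 0.01·(-8, -1) = (-0.92, -1.99)
(p₂, q₂) = (-0.92, -1.99) − 0.01·(-7.36, -0.98) = (-0.8464, -1.9802)
(p₃, q₃) = (-0.8464, -1.9802) − 0.01·(-6.7712, -0.9604) = (-0.778688, -1.970596)

(-0.778688, -1.970596)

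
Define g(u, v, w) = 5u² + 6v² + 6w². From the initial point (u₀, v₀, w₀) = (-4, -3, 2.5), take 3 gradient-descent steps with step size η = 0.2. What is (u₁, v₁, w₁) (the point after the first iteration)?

∇g = (10u, 12v, 12w)
(u₁, v₁, w₁) = (-4, -3, 2.5) − 0.2·(-40, -36, 30) = (4, 4.2, -3.5)

(4, 4.2, -3.5)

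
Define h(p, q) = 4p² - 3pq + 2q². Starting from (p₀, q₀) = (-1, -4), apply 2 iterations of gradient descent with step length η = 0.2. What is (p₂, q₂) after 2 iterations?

∇h = (8p - 3q, -3p + 4q)
Step 1: at (-1, -4), ∇h = (4, -13) → (-1, -4) − 0.2·(4, -13) = (-1.8, -1.4)
Step 2: at (-1.8, -1.4), ∇h = (-10.2, -0.2) → (-1.8, -1.4) − 0.2·(-10.2, -0.2) = (0.24, -1.36)

(0.24, -1.36)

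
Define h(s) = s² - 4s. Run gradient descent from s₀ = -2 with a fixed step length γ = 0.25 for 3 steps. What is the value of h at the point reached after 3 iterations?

h′(s) = 2s - 4
Step 1: h′(-2) = -8; s₁ = -2 − 0.25·(-8) = 0
Step 2: h′(0) = -4; s₂ = 0 − 0.25·(-4) = 1
Step 3: h′(1) = -2; s₃ = 1 − 0.25·(-2) = 1.5
h(1.5) = -3.75

-3.75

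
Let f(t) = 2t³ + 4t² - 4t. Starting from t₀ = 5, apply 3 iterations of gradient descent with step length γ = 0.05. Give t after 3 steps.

-23.4073987

f′(t) = 6t² + 8t - 4
Step 1: f′(5) = 186; t₁ = 5 − 0.05·186 = -4.3
Step 2: f′(-4.3) = 72.54; t₂ = -4.3 − 0.05·72.54 = -7.927
Step 3: f′(-7.927) = 309.607974; t₃ = -7.927 − 0.05·309.607974 = -23.4073987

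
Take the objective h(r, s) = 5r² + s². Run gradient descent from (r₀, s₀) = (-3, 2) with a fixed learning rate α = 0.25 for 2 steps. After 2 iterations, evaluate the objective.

228.0625

∇h = (10r, 2s)
(r₁, s₁) = (-3, 2) − 0.25·(-30, 4) = (4.5, 1)
(r₂, s₂) = (4.5, 1) − 0.25·(45, 2) = (-6.75, 0.5)
h(-6.75, 0.5) = 228.0625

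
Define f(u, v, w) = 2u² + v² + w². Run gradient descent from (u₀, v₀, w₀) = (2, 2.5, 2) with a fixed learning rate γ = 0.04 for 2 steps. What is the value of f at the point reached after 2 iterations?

11.32599872

∇f = (4u, 2v, 2w)
Step 1: at (2, 2.5, 2), ∇f = (8, 5, 4) → (2, 2.5, 2) − 0.04·(8, 5, 4) = (1.68, 2.3, 1.84)
Step 2: at (1.68, 2.3, 1.84), ∇f = (6.72, 4.6, 3.68) → (1.68, 2.3, 1.84) − 0.04·(6.72, 4.6, 3.68) = (1.4112, 2.116, 1.6928)
f(1.4112, 2.116, 1.6928) = 11.32599872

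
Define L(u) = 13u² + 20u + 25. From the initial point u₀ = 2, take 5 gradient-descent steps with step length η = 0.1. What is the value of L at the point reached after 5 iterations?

10978.5928430592

L′(u) = 26u + 20
Step 1: L′(2) = 72; u₁ = 2 − 0.1·72 = -5.2
Step 2: L′(-5.2) = -115.2; u₂ = -5.2 − 0.1·(-115.2) = 6.32
Step 3: L′(6.32) = 184.32; u₃ = 6.32 − 0.1·184.32 = -12.112
Step 4: L′(-12.112) = -294.912; u₄ = -12.112 − 0.1·(-294.912) = 17.3792
Step 5: L′(17.3792) = 471.8592; u₅ = 17.3792 − 0.1·471.8592 = -29.80672
L(-29.80672) = 10978.5928430592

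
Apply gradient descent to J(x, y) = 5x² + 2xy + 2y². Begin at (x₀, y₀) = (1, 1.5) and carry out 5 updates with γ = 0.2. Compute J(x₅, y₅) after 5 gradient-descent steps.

32.2196414976

∇J = (10x + 2y, 2x + 4y)
Step 1: at (1, 1.5), ∇J = (13, 8) → (1, 1.5) − 0.2·(13, 8) = (-1.6, -0.1)
Step 2: at (-1.6, -0.1), ∇J = (-16.2, -3.6) → (-1.6, -0.1) − 0.2·(-16.2, -3.6) = (1.64, 0.62)
Step 3: at (1.64, 0.62), ∇J = (17.64, 5.76) → (1.64, 0.62) − 0.2·(17.64, 5.76) = (-1.888, -0.532)
Step 4: at (-1.888, -0.532), ∇J = (-19.944, -5.904) → (-1.888, -0.532) − 0.2·(-19.944, -5.904) = (2.1008, 0.6488)
Step 5: at (2.1008, 0.6488), ∇J = (22.3056, 6.7968) → (2.1008, 0.6488) − 0.2·(22.3056, 6.7968) = (-2.36032, -0.71056)
J(-2.36032, -0.71056) = 32.2196414976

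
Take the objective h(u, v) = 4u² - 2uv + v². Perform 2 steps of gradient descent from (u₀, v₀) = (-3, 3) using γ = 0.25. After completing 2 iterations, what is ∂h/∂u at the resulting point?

-40.5

∇h = (8u - 2v, -2u + 2v)
Step 1: at (-3, 3), ∇h = (-30, 12) → (-3, 3) − 0.25·(-30, 12) = (4.5, 0)
Step 2: at (4.5, 0), ∇h = (36, -9) → (4.5, 0) − 0.25·(36, -9) = (-4.5, 2.25)
∂h/∂u at (-4.5, 2.25) = -40.5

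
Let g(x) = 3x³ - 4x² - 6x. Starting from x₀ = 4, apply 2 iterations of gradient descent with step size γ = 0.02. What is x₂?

1.664608

g′(x) = 9x² - 8x - 6
x₁ = 4 − 0.02·106 = 1.88
x₂ = 1.88 − 0.02·10.7696 = 1.664608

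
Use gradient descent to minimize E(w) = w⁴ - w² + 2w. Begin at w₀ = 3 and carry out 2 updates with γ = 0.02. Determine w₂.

E′(w) = 4w³ - 2w + 2
Step 1: E′(3) = 104; w₁ = 3 − 0.02·104 = 0.92
Step 2: E′(0.92) = 3.274752; w₂ = 0.92 − 0.02·3.274752 = 0.85450496

0.85450496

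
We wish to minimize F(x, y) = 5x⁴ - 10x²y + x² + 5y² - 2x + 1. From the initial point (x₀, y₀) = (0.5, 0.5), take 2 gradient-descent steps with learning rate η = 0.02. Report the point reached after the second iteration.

(0.6157228, 0.42498)

∇F = (20x³ - 20xy + 2x - 2, -10x² + 10y)
(x₁, y₁) = (0.5, 0.5) − 0.02·(-3.5, 2.5) = (0.57, 0.45)
(x₂, y₂) = (0.57, 0.45) − 0.02·(-2.28614, 1.251) = (0.6157228, 0.42498)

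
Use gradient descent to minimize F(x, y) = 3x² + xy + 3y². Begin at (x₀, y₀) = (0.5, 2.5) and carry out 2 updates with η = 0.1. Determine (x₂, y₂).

(-0.115, 0.385)

∇F = (6x + y, x + 6y)
Step 1: at (0.5, 2.5), ∇F = (5.5, 15.5) → (0.5, 2.5) − 0.1·(5.5, 15.5) = (-0.05, 0.95)
Step 2: at (-0.05, 0.95), ∇F = (0.65, 5.65) → (-0.05, 0.95) − 0.1·(0.65, 5.65) = (-0.115, 0.385)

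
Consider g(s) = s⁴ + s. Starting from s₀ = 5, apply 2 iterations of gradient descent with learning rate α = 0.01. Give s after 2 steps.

g′(s) = 4s³ + 1
s₁ = 5 − 0.01·501 = -0.01
s₂ = -0.01 − 0.01·0.999996 = -0.01999996

-0.01999996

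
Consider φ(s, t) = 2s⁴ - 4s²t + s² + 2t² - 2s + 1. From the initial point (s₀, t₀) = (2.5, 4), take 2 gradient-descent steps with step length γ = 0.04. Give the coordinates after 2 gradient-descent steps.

∇φ = (8s³ - 8st + 2s - 2, -4s² + 4t)
(s₁, t₁) = (2.5, 4) − 0.04·(48, -9) = (0.58, 4.36)
(s₂, t₂) = (0.58, 4.36) − 0.04·(-19.509504, 16.0944) = (1.36038016, 3.716224)

(1.36038016, 3.716224)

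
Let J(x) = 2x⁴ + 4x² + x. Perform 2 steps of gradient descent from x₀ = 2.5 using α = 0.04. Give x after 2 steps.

J′(x) = 8x³ + 8x + 1
Step 1: J′(2.5) = 146; x₁ = 2.5 − 0.04·146 = -3.34
Step 2: J′(-3.34) = -323.797632; x₂ = -3.34 − 0.04·(-323.797632) = 9.61190528

9.61190528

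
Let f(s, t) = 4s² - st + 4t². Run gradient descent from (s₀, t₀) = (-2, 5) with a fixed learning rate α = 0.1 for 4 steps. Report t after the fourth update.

∇f = (8s - t, -s + 8t)
Step 1: at (-2, 5), ∇f = (-21, 42) → (-2, 5) − 0.1·(-21, 42) = (0.1, 0.8)
Step 2: at (0.1, 0.8), ∇f = (0, 6.3) → (0.1, 0.8) − 0.1·(0, 6.3) = (0.1, 0.17)
Step 3: at (0.1, 0.17), ∇f = (0.63, 1.26) → (0.1, 0.17) − 0.1·(0.63, 1.26) = (0.037, 0.044)
Step 4: at (0.037, 0.044), ∇f = (0.252, 0.315) → (0.037, 0.044) − 0.1·(0.252, 0.315) = (0.0118, 0.0125)
t = 0.0125

0.0125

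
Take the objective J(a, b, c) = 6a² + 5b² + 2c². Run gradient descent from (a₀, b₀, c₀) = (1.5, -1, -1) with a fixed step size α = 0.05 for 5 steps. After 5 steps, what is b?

∇J = (12a, 10b, 4c)
Step 1: at (1.5, -1, -1), ∇J = (18, -10, -4) → (1.5, -1, -1) − 0.05·(18, -10, -4) = (0.6, -0.5, -0.8)
Step 2: at (0.6, -0.5, -0.8), ∇J = (7.2, -5, -3.2) → (0.6, -0.5, -0.8) − 0.05·(7.2, -5, -3.2) = (0.24, -0.25, -0.64)
Step 3: at (0.24, -0.25, -0.64), ∇J = (2.88, -2.5, -2.56) → (0.24, -0.25, -0.64) − 0.05·(2.88, -2.5, -2.56) = (0.096, -0.125, -0.512)
Step 4: at (0.096, -0.125, -0.512), ∇J = (1.152, -1.25, -2.048) → (0.096, -0.125, -0.512) − 0.05·(1.152, -1.25, -2.048) = (0.0384, -0.0625, -0.4096)
Step 5: at (0.0384, -0.0625, -0.4096), ∇J = (0.4608, -0.625, -1.6384) → (0.0384, -0.0625, -0.4096) − 0.05·(0.4608, -0.625, -1.6384) = (0.01536, -0.03125, -0.32768)
b = -0.03125

-0.03125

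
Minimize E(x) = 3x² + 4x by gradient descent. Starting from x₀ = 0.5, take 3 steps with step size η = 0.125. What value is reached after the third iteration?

-0.6484375

E′(x) = 6x + 4
x₁ = 0.5 − 0.125·7 = -0.375
x₂ = -0.375 − 0.125·1.75 = -0.59375
x₃ = -0.59375 − 0.125·0.4375 = -0.6484375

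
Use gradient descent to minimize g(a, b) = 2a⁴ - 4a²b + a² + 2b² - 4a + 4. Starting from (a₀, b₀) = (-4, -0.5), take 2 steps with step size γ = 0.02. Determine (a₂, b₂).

(-42.80896, 4.4536)

∇g = (8a³ - 8ab + 2a - 4, -4a² + 4b)
(a₁, b₁) = (-4, -0.5) − 0.02·(-540, -66) = (6.8, 0.82)
(a₂, b₂) = (6.8, 0.82) − 0.02·(2480.448, -181.68) = (-42.80896, 4.4536)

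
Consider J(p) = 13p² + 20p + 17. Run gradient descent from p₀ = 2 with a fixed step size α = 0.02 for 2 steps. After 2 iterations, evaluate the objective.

14.59977472

J′(p) = 26p + 20
p₁ = 2 − 0.02·72 = 0.56
p₂ = 0.56 − 0.02·34.56 = -0.1312
J(-0.1312) = 14.59977472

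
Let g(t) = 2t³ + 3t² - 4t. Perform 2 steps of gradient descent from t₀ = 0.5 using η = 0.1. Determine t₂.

0.4585

g′(t) = 6t² + 6t - 4
Step 1: g′(0.5) = 0.5; t₁ = 0.5 − 0.1·0.5 = 0.45
Step 2: g′(0.45) = -0.085; t₂ = 0.45 − 0.1·(-0.085) = 0.4585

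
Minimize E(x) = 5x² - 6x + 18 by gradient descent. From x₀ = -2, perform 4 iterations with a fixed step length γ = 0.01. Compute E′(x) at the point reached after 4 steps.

-17.0586

E′(x) = 10x - 6
x₁ = -2 − 0.01·(-26) = -1.74
x₂ = -1.74 − 0.01·(-23.4) = -1.506
x₃ = -1.506 − 0.01·(-21.06) = -1.2954
x₄ = -1.2954 − 0.01·(-18.954) = -1.10586
E′(x) at (-1.10586) = -17.0586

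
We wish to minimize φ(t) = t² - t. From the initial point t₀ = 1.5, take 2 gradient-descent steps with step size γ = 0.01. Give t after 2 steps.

φ′(t) = 2t - 1
t₁ = 1.5 − 0.01·2 = 1.48
t₂ = 1.48 − 0.01·1.96 = 1.4604

1.4604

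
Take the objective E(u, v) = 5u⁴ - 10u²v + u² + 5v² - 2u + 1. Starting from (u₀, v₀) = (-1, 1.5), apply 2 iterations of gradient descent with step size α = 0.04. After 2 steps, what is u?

-0.8251008

∇E = (20u³ - 20uv + 2u - 2, -10u² + 10v)
(u₁, v₁) = (-1, 1.5) − 0.04·(6, 5) = (-1.24, 1.3)
(u₂, v₂) = (-1.24, 1.3) − 0.04·(-10.37248, -2.376) = (-0.8251008, 1.39504)
u = -0.8251008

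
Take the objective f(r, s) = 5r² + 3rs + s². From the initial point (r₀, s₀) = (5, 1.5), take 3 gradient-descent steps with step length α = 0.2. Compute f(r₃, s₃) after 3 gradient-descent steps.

447.117056

∇f = (10r + 3s, 3r + 2s)
Step 1: at (5, 1.5), ∇f = (54.5, 18) → (5, 1.5) − 0.2·(54.5, 18) = (-5.9, -2.1)
Step 2: at (-5.9, -2.1), ∇f = (-65.3, -21.9) → (-5.9, -2.1) − 0.2·(-65.3, -21.9) = (7.16, 2.28)
Step 3: at (7.16, 2.28), ∇f = (78.44, 26.04) → (7.16, 2.28) − 0.2·(78.44, 26.04) = (-8.528, -2.928)
f(-8.528, -2.928) = 447.117056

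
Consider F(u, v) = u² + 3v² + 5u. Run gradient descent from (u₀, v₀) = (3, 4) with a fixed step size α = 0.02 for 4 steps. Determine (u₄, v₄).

(2.17140608, 2.39878144)

∇F = (2u + 5, 6v)
(u₁, v₁) = (3, 4) − 0.02·(11, 24) = (2.78, 3.52)
(u₂, v₂) = (2.78, 3.52) − 0.02·(10.56, 21.12) = (2.5688, 3.0976)
(u₃, v₃) = (2.5688, 3.0976) − 0.02·(10.1376, 18.5856) = (2.366048, 2.725888)
(u₄, v₄) = (2.366048, 2.725888) − 0.02·(9.732096, 16.355328) = (2.17140608, 2.39878144)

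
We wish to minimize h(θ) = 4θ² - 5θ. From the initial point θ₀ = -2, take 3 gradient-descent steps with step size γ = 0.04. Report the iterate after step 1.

-1.16

h′(θ) = 8θ - 5
θ₁ = -2 − 0.04·(-21) = -1.16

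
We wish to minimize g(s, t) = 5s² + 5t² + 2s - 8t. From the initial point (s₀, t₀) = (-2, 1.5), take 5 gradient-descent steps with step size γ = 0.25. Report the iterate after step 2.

(-4.25, 2.375)

∇g = (10s + 2, 10t - 8)
(s₁, t₁) = (-2, 1.5) − 0.25·(-18, 7) = (2.5, -0.25)
(s₂, t₂) = (2.5, -0.25) − 0.25·(27, -10.5) = (-4.25, 2.375)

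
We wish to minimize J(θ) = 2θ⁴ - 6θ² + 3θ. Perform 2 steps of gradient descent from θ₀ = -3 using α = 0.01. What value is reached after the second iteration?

-1.25873064

J′(θ) = 8θ³ - 12θ + 3
θ₁ = -3 − 0.01·(-177) = -1.23
θ₂ = -1.23 − 0.01·2.873064 = -1.25873064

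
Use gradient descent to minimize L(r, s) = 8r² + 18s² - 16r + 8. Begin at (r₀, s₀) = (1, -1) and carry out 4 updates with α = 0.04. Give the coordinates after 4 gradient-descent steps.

∇L = (16r - 16, 36s)
(r₁, s₁) = (1, -1) − 0.04·(0, -36) = (1, 0.44)
(r₂, s₂) = (1, 0.44) − 0.04·(0, 15.84) = (1, -0.1936)
(r₃, s₃) = (1, -0.1936) − 0.04·(0, -6.9696) = (1, 0.085184)
(r₄, s₄) = (1, 0.085184) − 0.04·(0, 3.066624) = (1, -0.03748096)

(1, -0.03748096)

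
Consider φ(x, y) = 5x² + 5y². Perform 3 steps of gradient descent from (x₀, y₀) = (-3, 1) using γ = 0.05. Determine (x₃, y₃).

∇φ = (10x, 10y)
Step 1: at (-3, 1), ∇φ = (-30, 10) → (-3, 1) − 0.05·(-30, 10) = (-1.5, 0.5)
Step 2: at (-1.5, 0.5), ∇φ = (-15, 5) → (-1.5, 0.5) − 0.05·(-15, 5) = (-0.75, 0.25)
Step 3: at (-0.75, 0.25), ∇φ = (-7.5, 2.5) → (-0.75, 0.25) − 0.05·(-7.5, 2.5) = (-0.375, 0.125)

(-0.375, 0.125)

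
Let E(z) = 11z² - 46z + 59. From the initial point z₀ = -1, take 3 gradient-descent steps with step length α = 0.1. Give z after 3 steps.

E′(z) = 22z - 46
z₁ = -1 − 0.1·(-68) = 5.8
z₂ = 5.8 − 0.1·81.6 = -2.36
z₃ = -2.36 − 0.1·(-97.92) = 7.432

7.432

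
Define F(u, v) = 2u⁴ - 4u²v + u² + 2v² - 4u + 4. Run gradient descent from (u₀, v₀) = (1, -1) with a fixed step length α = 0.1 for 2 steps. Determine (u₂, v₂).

(0.1952, -0.056)

∇F = (8u³ - 8uv + 2u - 4, -4u² + 4v)
(u₁, v₁) = (1, -1) − 0.1·(14, -8) = (-0.4, -0.2)
(u₂, v₂) = (-0.4, -0.2) − 0.1·(-5.952, -1.44) = (0.1952, -0.056)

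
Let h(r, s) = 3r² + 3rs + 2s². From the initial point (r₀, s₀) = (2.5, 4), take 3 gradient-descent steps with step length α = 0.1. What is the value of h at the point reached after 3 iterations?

∇h = (6r + 3s, 3r + 4s)
Step 1: at (2.5, 4), ∇h = (27, 23.5) → (2.5, 4) − 0.1·(27, 23.5) = (-0.2, 1.65)
Step 2: at (-0.2, 1.65), ∇h = (3.75, 6) → (-0.2, 1.65) − 0.1·(3.75, 6) = (-0.575, 1.05)
Step 3: at (-0.575, 1.05), ∇h = (-0.3, 2.475) → (-0.575, 1.05) − 0.1·(-0.3, 2.475) = (-0.545, 0.8025)
h(-0.545, 0.8025) = 0.867

0.867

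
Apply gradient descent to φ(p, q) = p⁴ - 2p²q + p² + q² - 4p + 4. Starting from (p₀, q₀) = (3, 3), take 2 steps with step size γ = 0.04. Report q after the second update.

3.201728

∇φ = (4p³ - 4pq + 2p - 4, -2p² + 2q)
Step 1: at (3, 3), ∇φ = (74, -12) → (3, 3) − 0.04·(74, -12) = (0.04, 3.48)
Step 2: at (0.04, 3.48), ∇φ = (-4.476544, 6.9568) → (0.04, 3.48) − 0.04·(-4.476544, 6.9568) = (0.21906176, 3.201728)
q = 3.201728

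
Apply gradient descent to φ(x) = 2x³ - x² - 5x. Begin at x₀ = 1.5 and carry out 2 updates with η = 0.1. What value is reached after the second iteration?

φ′(x) = 6x² - 2x - 5
x₁ = 1.5 − 0.1·5.5 = 0.95
x₂ = 0.95 − 0.1·(-1.485) = 1.0985

1.0985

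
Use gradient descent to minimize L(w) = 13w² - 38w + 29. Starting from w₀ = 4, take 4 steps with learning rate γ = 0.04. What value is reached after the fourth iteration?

1.46154496

L′(w) = 26w - 38
w₁ = 4 − 0.04·66 = 1.36
w₂ = 1.36 − 0.04·(-2.64) = 1.4656
w₃ = 1.4656 − 0.04·0.1056 = 1.461376
w₄ = 1.461376 − 0.04·(-0.004224) = 1.46154496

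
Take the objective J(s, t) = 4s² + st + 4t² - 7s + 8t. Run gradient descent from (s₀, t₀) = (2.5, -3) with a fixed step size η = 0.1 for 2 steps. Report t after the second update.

∇J = (8s + t - 7, s + 8t + 8)
Step 1: at (2.5, -3), ∇J = (10, -13.5) → (2.5, -3) − 0.1·(10, -13.5) = (1.5, -1.65)
Step 2: at (1.5, -1.65), ∇J = (3.35, -3.7) → (1.5, -1.65) − 0.1·(3.35, -3.7) = (1.165, -1.28)
t = -1.28

-1.28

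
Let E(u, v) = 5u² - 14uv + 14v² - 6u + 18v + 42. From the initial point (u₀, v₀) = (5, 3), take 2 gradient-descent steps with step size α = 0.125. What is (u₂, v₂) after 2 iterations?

(-2.1875, 8.5625)

∇E = (10u - 14v - 6, -14u + 28v + 18)
Step 1: at (5, 3), ∇E = (2, 32) → (5, 3) − 0.125·(2, 32) = (4.75, -1)
Step 2: at (4.75, -1), ∇E = (55.5, -76.5) → (4.75, -1) − 0.125·(55.5, -76.5) = (-2.1875, 8.5625)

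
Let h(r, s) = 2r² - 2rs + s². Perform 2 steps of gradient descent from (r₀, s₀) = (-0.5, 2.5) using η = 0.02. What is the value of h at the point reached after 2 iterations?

6.33773696

∇h = (4r - 2s, -2r + 2s)
Step 1: at (-0.5, 2.5), ∇h = (-7, 6) → (-0.5, 2.5) − 0.02·(-7, 6) = (-0.36, 2.38)
Step 2: at (-0.36, 2.38), ∇h = (-6.2, 5.48) → (-0.36, 2.38) − 0.02·(-6.2, 5.48) = (-0.236, 2.2704)
h(-0.236, 2.2704) = 6.33773696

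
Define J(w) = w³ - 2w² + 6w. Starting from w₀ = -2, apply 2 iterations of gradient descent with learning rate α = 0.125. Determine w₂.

J′(w) = 3w² - 4w + 6
w₁ = -2 − 0.125·26 = -5.25
w₂ = -5.25 − 0.125·109.6875 = -18.9609375

-18.9609375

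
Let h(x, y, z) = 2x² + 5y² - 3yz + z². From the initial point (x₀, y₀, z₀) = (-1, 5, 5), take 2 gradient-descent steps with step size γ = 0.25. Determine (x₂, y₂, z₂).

∇h = (4x, 10y - 3z, -3y + 2z)
(x₁, y₁, z₁) = (-1, 5, 5) − 0.25·(-4, 35, -5) = (0, -3.75, 6.25)
(x₂, y₂, z₂) = (0, -3.75, 6.25) − 0.25·(0, -56.25, 23.75) = (0, 10.3125, 0.3125)

(0, 10.3125, 0.3125)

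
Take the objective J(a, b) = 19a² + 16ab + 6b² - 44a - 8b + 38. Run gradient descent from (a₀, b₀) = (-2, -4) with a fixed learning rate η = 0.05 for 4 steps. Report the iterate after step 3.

∇J = (38a + 16b - 44, 16a + 12b - 8)
(a₁, b₁) = (-2, -4) − 0.05·(-184, -88) = (7.2, 0.4)
(a₂, b₂) = (7.2, 0.4) − 0.05·(236, 112) = (-4.6, -5.2)
(a₃, b₃) = (-4.6, -5.2) − 0.05·(-302, -144) = (10.5, 2)

(10.5, 2)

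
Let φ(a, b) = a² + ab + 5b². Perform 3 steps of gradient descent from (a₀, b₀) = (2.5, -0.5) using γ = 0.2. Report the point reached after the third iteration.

(0.64, 0.128)

∇φ = (2a + b, a + 10b)
(a₁, b₁) = (2.5, -0.5) − 0.2·(4.5, -2.5) = (1.6, 0)
(a₂, b₂) = (1.6, 0) − 0.2·(3.2, 1.6) = (0.96, -0.32)
(a₃, b₃) = (0.96, -0.32) − 0.2·(1.6, -2.24) = (0.64, 0.128)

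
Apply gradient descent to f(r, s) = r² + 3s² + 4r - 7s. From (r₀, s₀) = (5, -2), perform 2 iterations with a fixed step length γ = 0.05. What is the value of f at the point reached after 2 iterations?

∇f = (2r + 4, 6s - 7)
(r₁, s₁) = (5, -2) − 0.05·(14, -19) = (4.3, -1.05)
(r₂, s₂) = (4.3, -1.05) − 0.05·(12.6, -13.3) = (3.67, -0.385)
f(3.67, -0.385) = 31.288575

31.288575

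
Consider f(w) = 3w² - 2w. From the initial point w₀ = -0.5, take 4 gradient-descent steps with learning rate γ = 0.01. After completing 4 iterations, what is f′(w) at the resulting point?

f′(w) = 6w - 2
w₁ = -0.5 − 0.01·(-5) = -0.45
w₂ = -0.45 − 0.01·(-4.7) = -0.403
w₃ = -0.403 − 0.01·(-4.418) = -0.35882
w₄ = -0.35882 − 0.01·(-4.15292) = -0.3172908
f′(w) at (-0.3172908) = -3.9037448

-3.9037448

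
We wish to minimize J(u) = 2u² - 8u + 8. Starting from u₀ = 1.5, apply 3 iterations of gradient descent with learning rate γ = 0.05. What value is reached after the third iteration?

1.744

J′(u) = 4u - 8
Step 1: J′(1.5) = -2; u₁ = 1.5 − 0.05·(-2) = 1.6
Step 2: J′(1.6) = -1.6; u₂ = 1.6 − 0.05·(-1.6) = 1.68
Step 3: J′(1.68) = -1.28; u₃ = 1.68 − 0.05·(-1.28) = 1.744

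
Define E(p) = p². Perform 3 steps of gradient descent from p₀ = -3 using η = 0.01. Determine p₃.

-2.823576

E′(p) = 2p
Step 1: E′(-3) = -6; p₁ = -3 − 0.01·(-6) = -2.94
Step 2: E′(-2.94) = -5.88; p₂ = -2.94 − 0.01·(-5.88) = -2.8812
Step 3: E′(-2.8812) = -5.7624; p₃ = -2.8812 − 0.01·(-5.7624) = -2.823576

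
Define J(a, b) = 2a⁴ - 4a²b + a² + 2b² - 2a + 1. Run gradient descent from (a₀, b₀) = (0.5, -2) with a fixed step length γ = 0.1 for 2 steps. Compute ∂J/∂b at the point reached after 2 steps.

∇J = (8a³ - 8ab + 2a - 2, -4a² + 4b)
Step 1: at (0.5, -2), ∇J = (8, -9) → (0.5, -2) − 0.1·(8, -9) = (-0.3, -1.1)
Step 2: at (-0.3, -1.1), ∇J = (-5.456, -4.76) → (-0.3, -1.1) − 0.1·(-5.456, -4.76) = (0.2456, -0.624)
∂J/∂b at (0.2456, -0.624) = -2.73727744

-2.73727744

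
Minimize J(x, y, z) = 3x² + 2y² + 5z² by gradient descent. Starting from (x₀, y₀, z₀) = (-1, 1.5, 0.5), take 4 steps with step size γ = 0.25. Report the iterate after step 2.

∇J = (6x, 4y, 10z)
(x₁, y₁, z₁) = (-1, 1.5, 0.5) − 0.25·(-6, 6, 5) = (0.5, 0, -0.75)
(x₂, y₂, z₂) = (0.5, 0, -0.75) − 0.25·(3, 0, -7.5) = (-0.25, 0, 1.125)

(-0.25, 0, 1.125)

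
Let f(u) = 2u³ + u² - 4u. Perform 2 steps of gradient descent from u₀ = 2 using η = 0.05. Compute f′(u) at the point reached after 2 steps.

0.635904

f′(u) = 6u² + 2u - 4
Step 1: f′(2) = 24; u₁ = 2 − 0.05·24 = 0.8
Step 2: f′(0.8) = 1.44; u₂ = 0.8 − 0.05·1.44 = 0.728
f′(u) at (0.728) = 0.635904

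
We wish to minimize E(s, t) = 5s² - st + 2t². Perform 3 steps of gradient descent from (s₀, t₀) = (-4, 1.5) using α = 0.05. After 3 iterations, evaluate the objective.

1.63966913671875

∇E = (10s - t, -s + 4t)
(s₁, t₁) = (-4, 1.5) − 0.05·(-41.5, 10) = (-1.925, 1)
(s₂, t₂) = (-1.925, 1) − 0.05·(-20.25, 5.925) = (-0.9125, 0.70375)
(s₃, t₃) = (-0.9125, 0.70375) − 0.05·(-9.82875, 3.7275) = (-0.4210625, 0.517375)
E(-0.4210625, 0.517375) = 1.63966913671875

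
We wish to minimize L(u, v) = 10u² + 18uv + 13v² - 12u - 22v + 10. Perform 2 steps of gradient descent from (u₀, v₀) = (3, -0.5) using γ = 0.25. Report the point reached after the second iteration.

(53.625, 64.75)

∇L = (20u + 18v - 12, 18u + 26v - 22)
(u₁, v₁) = (3, -0.5) − 0.25·(39, 19) = (-6.75, -5.25)
(u₂, v₂) = (-6.75, -5.25) − 0.25·(-241.5, -280) = (53.625, 64.75)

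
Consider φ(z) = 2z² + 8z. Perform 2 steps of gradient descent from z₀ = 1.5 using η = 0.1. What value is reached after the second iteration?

φ′(z) = 4z + 8
Step 1: φ′(1.5) = 14; z₁ = 1.5 − 0.1·14 = 0.1
Step 2: φ′(0.1) = 8.4; z₂ = 0.1 − 0.1·8.4 = -0.74

-0.74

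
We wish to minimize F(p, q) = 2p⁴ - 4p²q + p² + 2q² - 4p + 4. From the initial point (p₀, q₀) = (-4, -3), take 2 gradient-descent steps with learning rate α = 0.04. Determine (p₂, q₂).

∇F = (8p³ - 8pq + 2p - 4, -4p² + 4q)
Step 1: at (-4, -3), ∇F = (-620, -76) → (-4, -3) − 0.04·(-620, -76) = (20.8, 0.04)
Step 2: at (20.8, 0.04), ∇F = (72022.24, -1730.4) → (20.8, 0.04) − 0.04·(72022.24, -1730.4) = (-2860.0896, 69.256)

(-2860.0896, 69.256)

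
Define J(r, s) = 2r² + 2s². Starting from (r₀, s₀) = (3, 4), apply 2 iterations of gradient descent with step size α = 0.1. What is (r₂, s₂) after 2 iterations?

(1.08, 1.44)

∇J = (4r, 4s)
Step 1: at (3, 4), ∇J = (12, 16) → (3, 4) − 0.1·(12, 16) = (1.8, 2.4)
Step 2: at (1.8, 2.4), ∇J = (7.2, 9.6) → (1.8, 2.4) − 0.1·(7.2, 9.6) = (1.08, 1.44)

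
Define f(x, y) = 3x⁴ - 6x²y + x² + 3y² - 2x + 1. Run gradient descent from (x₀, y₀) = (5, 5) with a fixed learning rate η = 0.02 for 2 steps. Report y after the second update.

∇f = (12x³ - 12xy + 2x - 2, -6x² + 6y)
(x₁, y₁) = (5, 5) − 0.02·(1208, -120) = (-19.16, 7.4)
(x₂, y₂) = (-19.16, 7.4) − 0.02·(-82743.831552, -2158.2336) = (1635.71663104, 50.564672)
y = 50.564672

50.564672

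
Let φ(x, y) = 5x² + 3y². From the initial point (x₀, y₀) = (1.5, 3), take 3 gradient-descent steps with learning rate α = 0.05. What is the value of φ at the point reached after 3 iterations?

3.35230425

∇φ = (10x, 6y)
(x₁, y₁) = (1.5, 3) − 0.05·(15, 18) = (0.75, 2.1)
(x₂, y₂) = (0.75, 2.1) − 0.05·(7.5, 12.6) = (0.375, 1.47)
(x₃, y₃) = (0.375, 1.47) − 0.05·(3.75, 8.82) = (0.1875, 1.029)
φ(0.1875, 1.029) = 3.35230425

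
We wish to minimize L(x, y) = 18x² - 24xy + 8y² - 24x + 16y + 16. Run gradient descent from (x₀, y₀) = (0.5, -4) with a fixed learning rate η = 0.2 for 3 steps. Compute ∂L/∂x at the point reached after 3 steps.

-74752.56

∇L = (36x - 24y - 24, -24x + 16y + 16)
(x₁, y₁) = (0.5, -4) − 0.2·(90, -60) = (-17.5, 8)
(x₂, y₂) = (-17.5, 8) − 0.2·(-846, 564) = (151.7, -104.8)
(x₃, y₃) = (151.7, -104.8) − 0.2·(7952.4, -5301.6) = (-1438.78, 955.52)
∂L/∂x at (-1438.78, 955.52) = -74752.56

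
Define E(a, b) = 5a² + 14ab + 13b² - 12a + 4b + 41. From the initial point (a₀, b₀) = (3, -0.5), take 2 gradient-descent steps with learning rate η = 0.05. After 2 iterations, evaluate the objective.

13.1648

∇E = (10a + 14b - 12, 14a + 26b + 4)
(a₁, b₁) = (3, -0.5) − 0.05·(11, 33) = (2.45, -2.15)
(a₂, b₂) = (2.45, -2.15) − 0.05·(-17.6, -17.6) = (3.33, -1.27)
E(3.33, -1.27) = 13.1648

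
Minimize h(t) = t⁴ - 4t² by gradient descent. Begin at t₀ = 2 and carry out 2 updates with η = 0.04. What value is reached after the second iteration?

h′(t) = 4t³ - 8t
t₁ = 2 − 0.04·16 = 1.36
t₂ = 1.36 − 0.04·(-0.818176) = 1.39272704

1.39272704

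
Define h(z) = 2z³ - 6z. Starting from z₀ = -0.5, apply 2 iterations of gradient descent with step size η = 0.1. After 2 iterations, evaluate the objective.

h′(z) = 6z² - 6
Step 1: h′(-0.5) = -4.5; z₁ = -0.5 − 0.1·(-4.5) = -0.05
Step 2: h′(-0.05) = -5.985; z₂ = -0.05 − 0.1·(-5.985) = 0.5485
h(0.5485) = -2.96096508175

-2.96096508175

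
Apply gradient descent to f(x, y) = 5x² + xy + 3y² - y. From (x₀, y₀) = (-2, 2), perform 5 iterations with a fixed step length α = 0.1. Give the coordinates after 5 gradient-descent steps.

(-0.02396, 0.19919)

∇f = (10x + y, x + 6y - 1)
Step 1: at (-2, 2), ∇f = (-18, 9) → (-2, 2) − 0.1·(-18, 9) = (-0.2, 1.1)
Step 2: at (-0.2, 1.1), ∇f = (-0.9, 5.4) → (-0.2, 1.1) − 0.1·(-0.9, 5.4) = (-0.11, 0.56)
Step 3: at (-0.11, 0.56), ∇f = (-0.54, 2.25) → (-0.11, 0.56) − 0.1·(-0.54, 2.25) = (-0.056, 0.335)
Step 4: at (-0.056, 0.335), ∇f = (-0.225, 0.954) → (-0.056, 0.335) − 0.1·(-0.225, 0.954) = (-0.0335, 0.2396)
Step 5: at (-0.0335, 0.2396), ∇f = (-0.0954, 0.4041) → (-0.0335, 0.2396) − 0.1·(-0.0954, 0.4041) = (-0.02396, 0.19919)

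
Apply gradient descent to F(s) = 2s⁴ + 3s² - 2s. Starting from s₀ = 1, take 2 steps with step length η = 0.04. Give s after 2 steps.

0.43020544

F′(s) = 8s³ + 6s - 2
Step 1: F′(1) = 12; s₁ = 1 − 0.04·12 = 0.52
Step 2: F′(0.52) = 2.244864; s₂ = 0.52 − 0.04·2.244864 = 0.43020544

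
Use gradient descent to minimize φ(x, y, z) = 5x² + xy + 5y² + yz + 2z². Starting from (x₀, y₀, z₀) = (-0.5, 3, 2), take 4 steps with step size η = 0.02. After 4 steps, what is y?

∇φ = (10x + y, x + 10y + z, y + 4z)
(x₁, y₁, z₁) = (-0.5, 3, 2) − 0.02·(-2, 31.5, 11) = (-0.46, 2.37, 1.78)
(x₂, y₂, z₂) = (-0.46, 2.37, 1.78) − 0.02·(-2.23, 25.02, 9.49) = (-0.4154, 1.8696, 1.5902)
(x₃, y₃, z₃) = (-0.4154, 1.8696, 1.5902) − 0.02·(-2.2844, 19.8708, 8.2304) = (-0.369712, 1.472184, 1.425592)
(x₄, y₄, z₄) = (-0.369712, 1.472184, 1.425592) − 0.02·(-2.224936, 15.77772, 7.174552) = (-0.32521328, 1.1566296, 1.28210096)
y = 1.1566296

1.1566296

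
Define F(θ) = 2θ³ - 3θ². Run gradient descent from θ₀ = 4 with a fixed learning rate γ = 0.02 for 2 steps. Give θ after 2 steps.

F′(θ) = 6θ² - 6θ
Step 1: F′(4) = 72; θ₁ = 4 − 0.02·72 = 2.56
Step 2: F′(2.56) = 23.9616; θ₂ = 2.56 − 0.02·23.9616 = 2.080768

2.080768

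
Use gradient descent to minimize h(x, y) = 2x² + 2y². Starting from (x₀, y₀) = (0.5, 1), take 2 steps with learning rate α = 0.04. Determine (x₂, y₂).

(0.3528, 0.7056)

∇h = (4x, 4y)
(x₁, y₁) = (0.5, 1) − 0.04·(2, 4) = (0.42, 0.84)
(x₂, y₂) = (0.42, 0.84) − 0.04·(1.68, 3.36) = (0.3528, 0.7056)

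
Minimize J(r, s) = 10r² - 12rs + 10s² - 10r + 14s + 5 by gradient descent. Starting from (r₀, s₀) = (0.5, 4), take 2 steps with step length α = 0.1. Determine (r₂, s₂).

∇J = (20r - 12s - 10, -12r + 20s + 14)
(r₁, s₁) = (0.5, 4) − 0.1·(-48, 88) = (5.3, -4.8)
(r₂, s₂) = (5.3, -4.8) − 0.1·(153.6, -145.6) = (-10.06, 9.76)

(-10.06, 9.76)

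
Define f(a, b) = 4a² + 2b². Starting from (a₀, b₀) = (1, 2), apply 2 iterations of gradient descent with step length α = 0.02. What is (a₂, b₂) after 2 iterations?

(0.7056, 1.6928)

∇f = (8a, 4b)
Step 1: at (1, 2), ∇f = (8, 8) → (1, 2) − 0.02·(8, 8) = (0.84, 1.84)
Step 2: at (0.84, 1.84), ∇f = (6.72, 7.36) → (0.84, 1.84) − 0.02·(6.72, 7.36) = (0.7056, 1.6928)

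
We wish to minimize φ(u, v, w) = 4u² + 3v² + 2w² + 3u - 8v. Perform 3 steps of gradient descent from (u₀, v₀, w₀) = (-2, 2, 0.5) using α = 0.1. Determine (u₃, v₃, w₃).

∇φ = (8u + 3, 6v - 8, 4w)
(u₁, v₁, w₁) = (-2, 2, 0.5) − 0.1·(-13, 4, 2) = (-0.7, 1.6, 0.3)
(u₂, v₂, w₂) = (-0.7, 1.6, 0.3) − 0.1·(-2.6, 1.6, 1.2) = (-0.44, 1.44, 0.18)
(u₃, v₃, w₃) = (-0.44, 1.44, 0.18) − 0.1·(-0.52, 0.64, 0.72) = (-0.388, 1.376, 0.108)

(-0.388, 1.376, 0.108)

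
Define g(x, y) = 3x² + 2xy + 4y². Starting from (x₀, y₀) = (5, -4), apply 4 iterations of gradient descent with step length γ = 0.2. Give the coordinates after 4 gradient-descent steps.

∇g = (6x + 2y, 2x + 8y)
Step 1: at (5, -4), ∇g = (22, -22) → (5, -4) − 0.2·(22, -22) = (0.6, 0.4)
Step 2: at (0.6, 0.4), ∇g = (4.4, 4.4) → (0.6, 0.4) − 0.2·(4.4, 4.4) = (-0.28, -0.48)
Step 3: at (-0.28, -0.48), ∇g = (-2.64, -4.4) → (-0.28, -0.48) − 0.2·(-2.64, -4.4) = (0.248, 0.4)
Step 4: at (0.248, 0.4), ∇g = (2.288, 3.696) → (0.248, 0.4) − 0.2·(2.288, 3.696) = (-0.2096, -0.3392)

(-0.2096, -0.3392)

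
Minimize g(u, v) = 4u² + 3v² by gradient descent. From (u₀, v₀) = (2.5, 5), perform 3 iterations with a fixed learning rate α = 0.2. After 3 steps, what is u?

∇g = (8u, 6v)
(u₁, v₁) = (2.5, 5) − 0.2·(20, 30) = (-1.5, -1)
(u₂, v₂) = (-1.5, -1) − 0.2·(-12, -6) = (0.9, 0.2)
(u₃, v₃) = (0.9, 0.2) − 0.2·(7.2, 1.2) = (-0.54, -0.04)
u = -0.54

-0.54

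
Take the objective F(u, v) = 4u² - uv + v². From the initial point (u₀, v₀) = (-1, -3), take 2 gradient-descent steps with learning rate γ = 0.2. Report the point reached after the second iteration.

∇F = (8u - v, -u + 2v)
Step 1: at (-1, -3), ∇F = (-5, -5) → (-1, -3) − 0.2·(-5, -5) = (0, -2)
Step 2: at (0, -2), ∇F = (2, -4) → (0, -2) − 0.2·(2, -4) = (-0.4, -1.2)

(-0.4, -1.2)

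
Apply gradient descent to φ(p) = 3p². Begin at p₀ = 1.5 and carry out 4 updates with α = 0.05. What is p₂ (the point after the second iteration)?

0.735

φ′(p) = 6p
p₁ = 1.5 − 0.05·9 = 1.05
p₂ = 1.05 − 0.05·6.3 = 0.735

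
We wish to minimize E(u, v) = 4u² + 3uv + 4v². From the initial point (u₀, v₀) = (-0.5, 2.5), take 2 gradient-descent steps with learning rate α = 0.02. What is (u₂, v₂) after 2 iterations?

(-0.6066, 1.8234)

∇E = (8u + 3v, 3u + 8v)
Step 1: at (-0.5, 2.5), ∇E = (3.5, 18.5) → (-0.5, 2.5) − 0.02·(3.5, 18.5) = (-0.57, 2.13)
Step 2: at (-0.57, 2.13), ∇E = (1.83, 15.33) → (-0.57, 2.13) − 0.02·(1.83, 15.33) = (-0.6066, 1.8234)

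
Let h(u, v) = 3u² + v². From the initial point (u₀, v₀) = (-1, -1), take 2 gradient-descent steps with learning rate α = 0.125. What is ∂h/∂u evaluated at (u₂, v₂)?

-0.375

∇h = (6u, 2v)
Step 1: at (-1, -1), ∇h = (-6, -2) → (-1, -1) − 0.125·(-6, -2) = (-0.25, -0.75)
Step 2: at (-0.25, -0.75), ∇h = (-1.5, -1.5) → (-0.25, -0.75) − 0.125·(-1.5, -1.5) = (-0.0625, -0.5625)
∂h/∂u at (-0.0625, -0.5625) = -0.375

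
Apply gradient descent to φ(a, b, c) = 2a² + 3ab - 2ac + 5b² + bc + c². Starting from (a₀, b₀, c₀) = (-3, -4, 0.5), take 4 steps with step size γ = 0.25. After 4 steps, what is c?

∇φ = (4a + 3b - 2c, 3a + 10b + c, -2a + b + 2c)
Step 1: at (-3, -4, 0.5), ∇φ = (-25, -48.5, 3) → (-3, -4, 0.5) − 0.25·(-25, -48.5, 3) = (3.25, 8.125, -0.25)
Step 2: at (3.25, 8.125, -0.25), ∇φ = (37.875, 90.75, 1.125) → (3.25, 8.125, -0.25) − 0.25·(37.875, 90.75, 1.125) = (-6.21875, -14.5625, -0.53125)
Step 3: at (-6.21875, -14.5625, -0.53125), ∇φ = (-67.5, -164.8125, -3.1875) → (-6.21875, -14.5625, -0.53125) − 0.25·(-67.5, -164.8125, -3.1875) = (10.65625, 26.640625, 0.265625)
Step 4: at (10.65625, 26.640625, 0.265625), ∇φ = (122.015625, 298.640625, 5.859375) → (10.65625, 26.640625, 0.265625) − 0.25·(122.015625, 298.640625, 5.859375) = (-19.84765625, -48.01953125, -1.19921875)
c = -1.19921875

-1.19921875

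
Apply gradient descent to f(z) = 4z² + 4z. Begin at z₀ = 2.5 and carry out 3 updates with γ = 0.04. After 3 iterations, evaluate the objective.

2.559229374464

f′(z) = 8z + 4
Step 1: f′(2.5) = 24; z₁ = 2.5 − 0.04·24 = 1.54
Step 2: f′(1.54) = 16.32; z₂ = 1.54 − 0.04·16.32 = 0.8872
Step 3: f′(0.8872) = 11.0976; z₃ = 0.8872 − 0.04·11.0976 = 0.443296
f(0.443296) = 2.559229374464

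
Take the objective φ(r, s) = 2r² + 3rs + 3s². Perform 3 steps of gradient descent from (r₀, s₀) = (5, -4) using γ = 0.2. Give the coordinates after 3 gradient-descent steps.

∇φ = (4r + 3s, 3r + 6s)
(r₁, s₁) = (5, -4) − 0.2·(8, -9) = (3.4, -2.2)
(r₂, s₂) = (3.4, -2.2) − 0.2·(7, -3) = (2, -1.6)
(r₃, s₃) = (2, -1.6) − 0.2·(3.2, -3.6) = (1.36, -0.88)

(1.36, -0.88)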